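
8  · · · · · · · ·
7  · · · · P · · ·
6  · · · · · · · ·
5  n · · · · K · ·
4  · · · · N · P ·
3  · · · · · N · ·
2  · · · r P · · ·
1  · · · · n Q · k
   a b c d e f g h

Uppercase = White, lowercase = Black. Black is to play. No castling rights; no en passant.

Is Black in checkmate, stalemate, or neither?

Black to move; black king on h1.
In check: yes, from the white queen on f1.
King squares — g1: attacked by Qf1; g2: attacked by Qf1; h2: attacked by Nf3.
Legal moves for Black: none.
In check with no legal moves → checkmate.

checkmate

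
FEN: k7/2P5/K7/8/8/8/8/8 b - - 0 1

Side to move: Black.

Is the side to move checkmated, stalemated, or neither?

stalemate

Black to move; black king on a8.
In check: no.
King squares — a7: attacked by Ka6; b7: attacked by Ka6; b8: attacked by Pc7.
Legal moves for Black: none.
Not in check and no legal moves → stalemate.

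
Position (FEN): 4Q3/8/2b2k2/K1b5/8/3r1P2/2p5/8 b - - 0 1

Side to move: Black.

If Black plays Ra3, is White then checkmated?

yes

After Ra3: white king on a5; in check: yes, from the black rook on a3.
King squares — a4: attacked by Ra3; b4: attacked by Bc5; b5: attacked by Bc6; a6: attacked by Ra3; b6: attacked by Bc5.
White has no legal moves → checkmate.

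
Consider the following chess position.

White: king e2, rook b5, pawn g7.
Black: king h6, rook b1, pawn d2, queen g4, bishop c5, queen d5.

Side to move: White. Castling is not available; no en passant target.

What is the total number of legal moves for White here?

White to move; king on e2.
In check: yes, from the black queen on g4.
Legal moves: none.
Count: 0.

0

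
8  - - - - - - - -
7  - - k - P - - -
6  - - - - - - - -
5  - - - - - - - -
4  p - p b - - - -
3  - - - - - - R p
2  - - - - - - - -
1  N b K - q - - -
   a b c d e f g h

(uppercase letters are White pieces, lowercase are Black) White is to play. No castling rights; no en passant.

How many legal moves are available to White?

0

White to move; king on c1.
In check: yes, from the black queen on e1.
Legal moves: none.
Count: 0.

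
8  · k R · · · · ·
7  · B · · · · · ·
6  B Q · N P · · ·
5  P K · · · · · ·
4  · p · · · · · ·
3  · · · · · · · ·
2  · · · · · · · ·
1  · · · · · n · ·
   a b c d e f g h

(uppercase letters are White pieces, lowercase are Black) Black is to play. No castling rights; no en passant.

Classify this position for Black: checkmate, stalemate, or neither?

Black to move; black king on b8.
In check: yes, from the white rook on c8.
King squares — a7: attacked by Qb6; b7: attacked by Ba6; c7: attacked by Qb6; a8: attacked by Bb7; c8: attacked by Nd6.
Legal moves for Black: none.
In check with no legal moves → checkmate.

checkmate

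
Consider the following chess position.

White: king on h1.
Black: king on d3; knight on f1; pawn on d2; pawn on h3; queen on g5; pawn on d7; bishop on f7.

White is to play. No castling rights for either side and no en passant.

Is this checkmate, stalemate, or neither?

White to move; white king on h1.
In check: no.
King squares — g1: attacked by Qg5; g2: attacked by Ph3; h2: attacked by Nf1.
Legal moves for White: none.
Not in check and no legal moves → stalemate.

stalemate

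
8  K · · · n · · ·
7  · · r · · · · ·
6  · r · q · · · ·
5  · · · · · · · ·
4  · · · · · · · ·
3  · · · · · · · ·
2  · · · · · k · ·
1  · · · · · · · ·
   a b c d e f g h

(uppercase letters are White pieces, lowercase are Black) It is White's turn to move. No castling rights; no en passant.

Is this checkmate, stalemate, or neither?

White to move; white king on a8.
In check: no.
King squares — a7: attacked by Rc7; b7: attacked by Rb6; b8: attacked by Rb6.
Legal moves for White: none.
Not in check and no legal moves → stalemate.

stalemate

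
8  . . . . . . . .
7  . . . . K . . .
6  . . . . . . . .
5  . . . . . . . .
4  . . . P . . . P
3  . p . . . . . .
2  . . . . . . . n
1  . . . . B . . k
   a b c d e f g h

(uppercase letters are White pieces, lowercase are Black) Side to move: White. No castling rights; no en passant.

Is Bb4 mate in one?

After Bb4: black king on h1; in check: no.
Black is not in check, so this cannot be checkmate.

no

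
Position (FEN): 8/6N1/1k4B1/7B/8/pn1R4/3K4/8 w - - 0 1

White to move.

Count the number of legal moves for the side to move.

7

White to move; king on d2.
In check: yes, from the black knight on b3.
Legal moves: Ke3, Kc3, Ke2, Kc2, Ke1, Kd1, Rxb3+.
Count: 7.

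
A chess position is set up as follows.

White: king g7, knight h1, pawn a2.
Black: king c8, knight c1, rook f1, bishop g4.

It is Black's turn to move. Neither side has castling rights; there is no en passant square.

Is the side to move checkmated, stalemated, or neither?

Black to move; black king on c8.
In check: no.
Legal moves for Black include: Kd8, Kb8, Kd7, Kc7, Kb7, Bd7, Be6, Bh5, Bf5, Bh3, Bf3, Be2, Bd1, Rf8, Rf7+, Rf6, Rf5, Rf4, ... (list truncated; more exist).
Black has legal moves and is not in check → neither.

neither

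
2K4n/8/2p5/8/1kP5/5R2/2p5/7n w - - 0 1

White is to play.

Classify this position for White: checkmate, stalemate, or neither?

White to move; white king on c8.
In check: no.
Legal moves for White include: Kd8, Kb8, Kd7, Kc7, Kb7, Rf8, Rf7, Rf6, Rf5, Rf4, Rh3, Rg3, Re3, Rd3, Rc3, Rb3+, Ra3, Rf2, ... (list truncated; more exist).
White has legal moves and is not in check → neither.

neither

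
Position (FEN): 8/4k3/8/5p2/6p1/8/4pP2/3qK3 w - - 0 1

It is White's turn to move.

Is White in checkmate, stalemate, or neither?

White to move; white king on e1.
In check: yes, from the black queen on d1.
King squares — d1: attacked by Pe2; f1: attacked by Qd1; d2: attacked by Qd1; e2: attacked by Qd1; f2: own pawn.
Legal moves for White: none.
In check with no legal moves → checkmate.

checkmate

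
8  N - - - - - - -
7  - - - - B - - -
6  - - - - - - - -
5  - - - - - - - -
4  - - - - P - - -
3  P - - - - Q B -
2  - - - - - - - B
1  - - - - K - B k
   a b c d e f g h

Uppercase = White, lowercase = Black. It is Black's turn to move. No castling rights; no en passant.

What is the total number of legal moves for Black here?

0

Black to move; king on h1.
In check: yes, from the white queen on f3.
Legal moves: none.
Count: 0.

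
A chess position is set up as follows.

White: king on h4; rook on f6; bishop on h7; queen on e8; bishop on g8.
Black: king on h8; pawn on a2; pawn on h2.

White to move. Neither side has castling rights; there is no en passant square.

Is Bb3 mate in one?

no

After Bb3: black king on h8; in check: yes, from the white queen on e8.
Black has 2 legal replies: Kxh7, Kg7.
In check but a legal move exists → not checkmate.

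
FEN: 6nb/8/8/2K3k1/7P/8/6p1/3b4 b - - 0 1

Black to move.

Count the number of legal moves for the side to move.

Black to move; king on g5.
In check: yes, from the white pawn on h4.
Legal moves: Kh6, Kg6, Kf6, Kh5, Kf5, Kxh4, Kg4, Kf4.
Count: 8.

8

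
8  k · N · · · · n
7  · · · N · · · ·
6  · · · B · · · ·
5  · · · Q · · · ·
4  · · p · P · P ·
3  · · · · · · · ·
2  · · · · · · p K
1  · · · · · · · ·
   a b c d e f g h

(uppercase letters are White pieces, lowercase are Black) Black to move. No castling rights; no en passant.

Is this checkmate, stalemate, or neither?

checkmate

Black to move; black king on a8.
In check: yes, from the white queen on d5.
King squares — a7: attacked by Nc8; b7: attacked by Qd5; b8: attacked by Bd6.
Legal moves for Black: none.
In check with no legal moves → checkmate.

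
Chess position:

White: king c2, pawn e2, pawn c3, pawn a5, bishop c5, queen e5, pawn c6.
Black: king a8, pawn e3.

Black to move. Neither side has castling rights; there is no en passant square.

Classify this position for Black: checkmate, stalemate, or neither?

Black to move; black king on a8.
In check: no.
King squares — a7: attacked by Bc5; b7: attacked by Pc6; b8: attacked by Qe5.
Legal moves for Black: none.
Not in check and no legal moves → stalemate.

stalemate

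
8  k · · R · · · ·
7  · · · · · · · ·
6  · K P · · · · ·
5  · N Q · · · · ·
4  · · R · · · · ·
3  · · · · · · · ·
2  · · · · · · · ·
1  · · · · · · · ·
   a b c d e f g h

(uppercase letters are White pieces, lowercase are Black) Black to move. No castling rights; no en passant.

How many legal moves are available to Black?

0

Black to move; king on a8.
In check: yes, from the white rook on d8.
Legal moves: none.
Count: 0.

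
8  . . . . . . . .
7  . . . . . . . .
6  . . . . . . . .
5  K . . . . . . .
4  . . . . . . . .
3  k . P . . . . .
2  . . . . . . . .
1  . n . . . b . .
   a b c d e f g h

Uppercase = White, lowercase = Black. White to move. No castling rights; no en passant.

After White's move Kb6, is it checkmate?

After Kb6: black king on a3; in check: no.
Black is not in check, so this cannot be checkmate.

no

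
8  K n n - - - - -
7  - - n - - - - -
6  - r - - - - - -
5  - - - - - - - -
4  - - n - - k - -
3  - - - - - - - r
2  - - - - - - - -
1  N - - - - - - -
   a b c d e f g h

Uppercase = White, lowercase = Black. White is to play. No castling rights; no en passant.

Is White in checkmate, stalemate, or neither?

White to move; white king on a8.
In check: yes, from the black knight on c7.
King squares — a7: attacked by Nc8; b7: attacked by Rb6; b8: attacked by Rb6.
Legal moves for White: none.
In check with no legal moves → checkmate.

checkmate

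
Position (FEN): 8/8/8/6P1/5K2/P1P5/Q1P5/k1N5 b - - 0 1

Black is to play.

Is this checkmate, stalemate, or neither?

Black to move; black king on a1.
In check: yes, from the white queen on a2.
King squares — b1: attacked by Qa2; a2: attacked by Nc1; b2: attacked by Qa2.
Legal moves for Black: none.
In check with no legal moves → checkmate.

checkmate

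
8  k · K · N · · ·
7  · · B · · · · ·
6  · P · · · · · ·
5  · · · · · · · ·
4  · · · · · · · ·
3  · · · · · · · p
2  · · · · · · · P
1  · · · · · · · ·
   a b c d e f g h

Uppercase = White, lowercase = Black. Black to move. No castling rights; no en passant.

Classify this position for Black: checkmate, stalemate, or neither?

Black to move; black king on a8.
In check: no.
King squares — a7: attacked by Pb6; b7: attacked by Kc8; b8: attacked by Bc7.
Legal moves for Black: none.
Not in check and no legal moves → stalemate.

stalemate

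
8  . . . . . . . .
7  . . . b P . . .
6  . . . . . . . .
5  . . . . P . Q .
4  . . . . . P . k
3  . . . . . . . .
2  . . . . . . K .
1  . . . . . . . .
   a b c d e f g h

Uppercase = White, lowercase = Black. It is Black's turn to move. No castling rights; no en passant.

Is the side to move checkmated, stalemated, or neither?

Black to move; black king on h4.
In check: yes, from the white queen on g5.
King squares — g3: attacked by Kg2; h3: attacked by Kg2; g4: attacked by Qg5; g5: attacked by Pf4; h5: attacked by Qg5.
Legal moves for Black: none.
In check with no legal moves → checkmate.

checkmate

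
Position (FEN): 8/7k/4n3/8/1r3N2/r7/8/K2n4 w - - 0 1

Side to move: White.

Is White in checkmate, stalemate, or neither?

checkmate

White to move; white king on a1.
In check: yes, from the black rook on a3.
King squares — b1: attacked by Rb4; a2: attacked by Ra3; b2: attacked by Nd1.
Legal moves for White: none.
In check with no legal moves → checkmate.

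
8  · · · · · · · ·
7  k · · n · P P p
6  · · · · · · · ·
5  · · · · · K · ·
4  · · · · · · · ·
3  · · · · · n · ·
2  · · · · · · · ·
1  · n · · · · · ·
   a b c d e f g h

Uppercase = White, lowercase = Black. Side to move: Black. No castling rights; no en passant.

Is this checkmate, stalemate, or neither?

neither

Black to move; black king on a7.
In check: no.
Legal moves for Black include: Nf8, Nb8, Nf6, Nb6, Nde5, Nc5, Kb8, Ka8, Kb7, Kb6, Ka6, Ng5, Nfe5, Nh4+, Nd4+, Nh2, Nfd2, Ng1, ... (list truncated; more exist).
Black has legal moves and is not in check → neither.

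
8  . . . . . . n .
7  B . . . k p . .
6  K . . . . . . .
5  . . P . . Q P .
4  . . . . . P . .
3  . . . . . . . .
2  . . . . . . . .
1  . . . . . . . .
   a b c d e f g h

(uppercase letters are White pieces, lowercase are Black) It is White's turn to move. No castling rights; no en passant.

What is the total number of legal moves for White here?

White to move; king on a6.
In check: no.
Legal moves: Bb8, Bb6, Kb7, Kb6, Kb5, Ka5, Qc8, Qh7, Qxf7+, Qd7+, Qg6, Qf6+, Qe6+, Qe5+, Qd5, Qg4, Qe4+, Qh3, Qd3, Qc2, Qb1, g6, c6.
Count: 23.

23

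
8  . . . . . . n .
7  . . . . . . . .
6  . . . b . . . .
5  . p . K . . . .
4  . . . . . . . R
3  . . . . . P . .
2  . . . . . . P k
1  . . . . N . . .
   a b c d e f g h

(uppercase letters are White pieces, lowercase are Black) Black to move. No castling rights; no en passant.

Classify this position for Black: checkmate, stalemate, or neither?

neither

Black to move; black king on h2.
In check: yes, from the white rook on h4.
King squares — g1: available; h1: attacked by Rh4; g2: attacked by Ne1; g3: available; h3: attacked by Pg2.
Legal moves for Black: Kg3, Kg1.
Black is in check but has 2 legal moves → neither.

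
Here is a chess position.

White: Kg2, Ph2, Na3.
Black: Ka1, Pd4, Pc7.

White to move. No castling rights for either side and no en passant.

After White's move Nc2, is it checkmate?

no

After Nc2: black king on a1; in check: yes, from the white knight on c2.
Black has 3 legal replies: Kb2, Ka2, Kb1.
In check but a legal move exists → not checkmate.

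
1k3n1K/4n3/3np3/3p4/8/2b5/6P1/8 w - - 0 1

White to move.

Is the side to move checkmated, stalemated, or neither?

checkmate

White to move; white king on h8.
In check: yes, from the black bishop on c3.
King squares — g7: attacked by Bc3; h7: attacked by Nf8; g8: attacked by Ne7.
Legal moves for White: none.
In check with no legal moves → checkmate.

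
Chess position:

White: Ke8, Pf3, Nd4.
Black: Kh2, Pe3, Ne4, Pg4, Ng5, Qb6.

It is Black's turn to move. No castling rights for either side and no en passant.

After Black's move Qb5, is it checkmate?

After Qb5: white king on e8; in check: yes, from the black queen on b5.
White has 5 legal replies: Kf8, Kd8, Ke7, Nc6, Nxb5.
In check but a legal move exists → not checkmate.

no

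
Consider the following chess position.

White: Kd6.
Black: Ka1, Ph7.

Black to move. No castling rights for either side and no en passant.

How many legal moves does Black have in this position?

5

Black to move; king on a1.
In check: no.
Legal moves: Kb2, Ka2, Kb1, h6, h5.
Count: 5.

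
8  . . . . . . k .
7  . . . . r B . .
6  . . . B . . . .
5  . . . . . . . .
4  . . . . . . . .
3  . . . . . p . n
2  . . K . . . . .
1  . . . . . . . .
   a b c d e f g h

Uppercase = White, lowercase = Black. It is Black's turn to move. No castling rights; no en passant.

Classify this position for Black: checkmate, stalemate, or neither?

Black to move; black king on g8.
In check: yes, from the white bishop on f7.
Legal moves for Black: Kh8, Kf8, Kh7, Kg7, Kxf7, Rxf7.
Black is in check but has 6 legal moves → neither.

neither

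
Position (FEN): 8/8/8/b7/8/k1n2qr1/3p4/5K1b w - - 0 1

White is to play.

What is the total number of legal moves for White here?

White to move; king on f1.
In check: yes, from the black queen on f3.
Legal moves: none.
Count: 0.

0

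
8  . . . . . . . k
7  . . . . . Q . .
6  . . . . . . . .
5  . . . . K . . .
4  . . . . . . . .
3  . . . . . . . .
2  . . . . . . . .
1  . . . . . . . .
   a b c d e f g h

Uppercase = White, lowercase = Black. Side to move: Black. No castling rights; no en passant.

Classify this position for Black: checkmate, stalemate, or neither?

Black to move; black king on h8.
In check: no.
King squares — g7: attacked by Qf7; h7: attacked by Qf7; g8: attacked by Qf7.
Legal moves for Black: none.
Not in check and no legal moves → stalemate.

stalemate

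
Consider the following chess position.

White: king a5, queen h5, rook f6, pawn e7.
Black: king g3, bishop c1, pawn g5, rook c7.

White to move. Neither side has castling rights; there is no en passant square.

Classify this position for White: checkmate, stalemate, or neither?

White to move; white king on a5.
In check: no.
Legal moves for White include: Rf8, Rf7, Rh6, Rg6, Re6, Rd6, Rc6, Rb6, Ra6, Rf5, Rf4, Rf3+, Rf2, Rf1, Qh8, Qe8, Qh7, Qf7, ... (list truncated; more exist).
White has legal moves and is not in check → neither.

neither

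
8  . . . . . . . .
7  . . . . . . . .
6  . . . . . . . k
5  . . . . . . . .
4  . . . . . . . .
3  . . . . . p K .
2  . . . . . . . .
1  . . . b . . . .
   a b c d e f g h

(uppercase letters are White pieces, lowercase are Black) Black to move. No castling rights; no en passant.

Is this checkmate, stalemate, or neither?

Black to move; black king on h6.
In check: no.
Legal moves for Black: Kh7, Kg7, Kg6, Kh5, Kg5, Ba4, Bb3, Be2, Bc2, f2.
Black has 10 legal moves and is not in check → neither.

neither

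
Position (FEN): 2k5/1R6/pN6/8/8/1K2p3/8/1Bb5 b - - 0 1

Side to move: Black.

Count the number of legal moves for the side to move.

2

Black to move; king on c8.
In check: yes, from the white knight on b6.
Legal moves: Kd8, Kxb7.
Count: 2.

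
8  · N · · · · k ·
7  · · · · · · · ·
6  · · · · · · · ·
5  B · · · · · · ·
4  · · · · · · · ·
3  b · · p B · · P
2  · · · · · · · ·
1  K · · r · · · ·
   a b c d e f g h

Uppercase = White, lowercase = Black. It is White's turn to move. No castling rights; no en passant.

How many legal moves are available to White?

White to move; king on a1.
In check: yes, from the black rook on d1.
Legal moves: Ka2, Bc1.
Count: 2.

2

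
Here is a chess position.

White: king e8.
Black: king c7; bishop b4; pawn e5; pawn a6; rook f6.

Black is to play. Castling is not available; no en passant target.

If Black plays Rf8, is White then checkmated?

After Rf8: white king on e8; in check: yes, from the black rook on f8.
King squares — d7: attacked by Kc7; e7: attacked by Bb4; f7: attacked by Rf8; d8: attacked by Kc7; f8: attacked by Bb4.
White has no legal moves → checkmate.

yes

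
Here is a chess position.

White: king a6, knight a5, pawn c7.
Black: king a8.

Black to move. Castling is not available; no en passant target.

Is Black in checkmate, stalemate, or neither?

Black to move; black king on a8.
In check: no.
King squares — a7: attacked by Ka6; b7: attacked by Na5; b8: attacked by Pc7.
Legal moves for Black: none.
Not in check and no legal moves → stalemate.

stalemate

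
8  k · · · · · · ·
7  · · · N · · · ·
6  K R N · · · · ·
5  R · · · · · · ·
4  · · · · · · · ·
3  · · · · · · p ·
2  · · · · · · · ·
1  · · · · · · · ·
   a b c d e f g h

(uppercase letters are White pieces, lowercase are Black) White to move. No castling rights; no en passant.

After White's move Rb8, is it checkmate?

yes

After Rb8: black king on a8; in check: yes, from the white rook on b8.
King squares — a7: attacked by Ka6; b7: attacked by Ka6; b8: attacked by Nc6.
Black has no legal moves → checkmate.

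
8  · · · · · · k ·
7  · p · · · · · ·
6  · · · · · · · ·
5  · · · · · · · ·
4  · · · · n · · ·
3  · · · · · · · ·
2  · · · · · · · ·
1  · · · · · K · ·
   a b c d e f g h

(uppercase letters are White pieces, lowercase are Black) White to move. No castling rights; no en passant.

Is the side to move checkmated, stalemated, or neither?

neither

White to move; white king on f1.
In check: no.
Legal moves for White: Kg2, Ke2, Kg1, Ke1.
White has 4 legal moves and is not in check → neither.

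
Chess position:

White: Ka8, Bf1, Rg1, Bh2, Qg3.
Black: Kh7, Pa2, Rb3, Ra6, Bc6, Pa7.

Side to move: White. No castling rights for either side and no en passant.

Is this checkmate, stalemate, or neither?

checkmate

White to move; white king on a8.
In check: yes, from the black bishop on c6.
King squares — a7: attacked by Ra6; b7: attacked by Rb3; b8: attacked by Rb3.
Legal moves for White: none.
In check with no legal moves → checkmate.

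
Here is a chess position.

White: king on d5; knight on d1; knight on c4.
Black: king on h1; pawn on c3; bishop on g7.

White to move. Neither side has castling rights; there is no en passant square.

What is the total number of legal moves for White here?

White to move; king on d5.
In check: no.
Legal moves: Ke6, Kd6, Kc6, Kc5, Ke4, Nd6, Nb6, Ne5, Na5, Nce3, Na3, Nd2, Ncb2, Nde3, Nxc3, Nf2+, Ndb2.
Count: 17.

17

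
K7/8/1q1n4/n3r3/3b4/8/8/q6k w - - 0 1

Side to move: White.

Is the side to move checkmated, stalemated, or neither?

White to move; white king on a8.
In check: no.
King squares — a7: attacked by Qb6; b7: attacked by Na5; b8: attacked by Qb6.
Legal moves for White: none.
Not in check and no legal moves → stalemate.

stalemate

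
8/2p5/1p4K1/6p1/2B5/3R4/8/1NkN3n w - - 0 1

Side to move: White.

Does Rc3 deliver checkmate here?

After Rc3: black king on c1; in check: yes, from the white rook on c3.
Black has 2 legal replies: Kxd1, Kxb1.
In check but a legal move exists → not checkmate.

no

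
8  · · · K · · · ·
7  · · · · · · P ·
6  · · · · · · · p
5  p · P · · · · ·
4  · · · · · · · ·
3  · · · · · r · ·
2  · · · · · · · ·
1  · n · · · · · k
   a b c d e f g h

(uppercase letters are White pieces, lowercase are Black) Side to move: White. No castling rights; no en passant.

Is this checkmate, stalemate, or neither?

neither

White to move; white king on d8.
In check: no.
Legal moves for White: Ke8, Kc8, Ke7, Kd7, Kc7, g8=Q, g8=R, g8=B, g8=N, c6.
White has 10 legal moves and is not in check → neither.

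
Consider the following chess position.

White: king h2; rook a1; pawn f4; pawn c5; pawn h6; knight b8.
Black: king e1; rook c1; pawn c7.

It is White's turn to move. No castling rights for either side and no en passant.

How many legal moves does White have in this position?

White to move; king on h2.
In check: no.
Legal moves: Nd7, Nc6, Na6, Kh3, Kg3, Kg2, Kh1, Kg1, Ra8, Ra7, Ra6, Ra5, Ra4, Ra3, Ra2, Rxc1+, Rb1, h7, c6, f5.
Count: 20.

20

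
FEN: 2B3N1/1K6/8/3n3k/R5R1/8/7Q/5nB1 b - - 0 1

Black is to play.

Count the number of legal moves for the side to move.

Black to move; king on h5.
In check: yes, from the white queen on h2.
Legal moves: Nxh2.
Count: 1.

1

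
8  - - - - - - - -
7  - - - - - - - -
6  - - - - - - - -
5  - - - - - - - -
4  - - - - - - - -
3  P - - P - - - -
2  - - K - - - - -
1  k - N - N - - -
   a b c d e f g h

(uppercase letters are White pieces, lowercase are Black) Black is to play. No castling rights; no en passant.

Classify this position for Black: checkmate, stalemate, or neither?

stalemate

Black to move; black king on a1.
In check: no.
King squares — b1: attacked by Kc2; a2: attacked by Nc1; b2: attacked by Kc2.
Legal moves for Black: none.
Not in check and no legal moves → stalemate.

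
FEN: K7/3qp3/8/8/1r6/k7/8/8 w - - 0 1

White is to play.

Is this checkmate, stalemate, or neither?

White to move; white king on a8.
In check: no.
King squares — a7: attacked by Qd7; b7: attacked by Rb4; b8: attacked by Rb4.
Legal moves for White: none.
Not in check and no legal moves → stalemate.

stalemate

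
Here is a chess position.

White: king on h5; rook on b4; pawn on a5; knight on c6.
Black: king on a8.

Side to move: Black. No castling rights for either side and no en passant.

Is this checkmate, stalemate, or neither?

stalemate

Black to move; black king on a8.
In check: no.
King squares — a7: attacked by Nc6; b7: attacked by Rb4; b8: attacked by Rb4.
Legal moves for Black: none.
Not in check and no legal moves → stalemate.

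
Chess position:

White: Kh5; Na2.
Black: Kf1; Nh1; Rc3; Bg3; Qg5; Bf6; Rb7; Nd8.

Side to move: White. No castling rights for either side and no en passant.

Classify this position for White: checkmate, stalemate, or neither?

checkmate

White to move; white king on h5.
In check: yes, from the black queen on g5.
King squares — g4: attacked by Qg5; h4: attacked by Bg3; g5: attacked by Bf6; g6: attacked by Qg5; h6: attacked by Qg5.
Legal moves for White: none.
In check with no legal moves → checkmate.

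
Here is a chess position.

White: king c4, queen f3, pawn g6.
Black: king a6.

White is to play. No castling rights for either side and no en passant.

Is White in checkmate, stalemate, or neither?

neither

White to move; white king on c4.
In check: no.
Legal moves for White include: Kd5, Kc5, Kd4, Kb4, Kd3, Kc3, Kb3, Qf8, Qa8+, Qf7, Qb7+, Qf6+, Qc6+, Qh5, Qf5, Qd5, Qg4, Qf4, ... (list truncated; more exist).
White has legal moves and is not in check → neither.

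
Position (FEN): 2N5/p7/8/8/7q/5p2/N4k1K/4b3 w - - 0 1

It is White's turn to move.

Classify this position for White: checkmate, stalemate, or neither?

White to move; white king on h2.
In check: yes, from the black queen on h4.
King squares — g1: attacked by Kf2; h1: attacked by Qh4; g2: attacked by Kf2; g3: attacked by Kf2; h3: attacked by Qh4.
Legal moves for White: none.
In check with no legal moves → checkmate.

checkmate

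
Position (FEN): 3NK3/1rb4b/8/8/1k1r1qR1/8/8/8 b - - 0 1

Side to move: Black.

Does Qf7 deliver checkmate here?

After Qf7: white king on e8; in check: yes, from the black queen on f7.
White has 2 legal replies: Kxf7, Nxf7.
In check but a legal move exists → not checkmate.

no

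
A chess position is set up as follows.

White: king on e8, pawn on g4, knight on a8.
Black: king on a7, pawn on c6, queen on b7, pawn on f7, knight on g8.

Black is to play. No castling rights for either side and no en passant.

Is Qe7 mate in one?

After Qe7: white king on e8; in check: yes, from the black queen on e7.
King squares — d7: attacked by Qe7; e7: attacked by Ng8; f7: attacked by Qe7; d8: attacked by Qe7; f8: attacked by Qe7.
White has no legal moves → checkmate.

yes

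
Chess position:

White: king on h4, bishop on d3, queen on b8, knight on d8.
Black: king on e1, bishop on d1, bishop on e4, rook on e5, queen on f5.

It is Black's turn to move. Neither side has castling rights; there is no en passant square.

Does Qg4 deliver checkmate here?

yes

After Qg4: white king on h4; in check: yes, from the black queen on g4.
King squares — g3: attacked by Qg4; h3: attacked by Qg4; g4: attacked by Bd1; g5: attacked by Qg4; h5: attacked by Qg4.
White has no legal moves → checkmate.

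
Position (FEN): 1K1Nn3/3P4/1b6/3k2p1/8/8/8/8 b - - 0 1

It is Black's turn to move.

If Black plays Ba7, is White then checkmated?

After Ba7: white king on b8; in check: yes, from the black bishop on a7.
White has 4 legal replies: Kc8, Ka8, Kb7, Kxa7.
In check but a legal move exists → not checkmate.

no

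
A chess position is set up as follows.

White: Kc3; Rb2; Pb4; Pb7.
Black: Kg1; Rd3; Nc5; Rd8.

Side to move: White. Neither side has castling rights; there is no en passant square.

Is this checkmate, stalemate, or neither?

neither

White to move; white king on c3.
In check: yes, from the black rook on d3.
King squares — b2: own rook; c2: available; d2: attacked by Rd3; b3: attacked by Rd3; d3: attacked by Nc5; b4: own pawn; c4: available; d4: attacked by Rd3.
Legal moves for White: Kc4, Kc2.
White is in check but has 2 legal moves → neither.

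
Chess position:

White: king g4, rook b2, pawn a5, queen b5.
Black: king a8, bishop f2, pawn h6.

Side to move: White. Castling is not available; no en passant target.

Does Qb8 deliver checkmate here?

yes

After Qb8: black king on a8; in check: yes, from the white queen on b8.
King squares — a7: attacked by Qb8; b7: attacked by Rb2; b8: attacked by Rb2.
Black has no legal moves → checkmate.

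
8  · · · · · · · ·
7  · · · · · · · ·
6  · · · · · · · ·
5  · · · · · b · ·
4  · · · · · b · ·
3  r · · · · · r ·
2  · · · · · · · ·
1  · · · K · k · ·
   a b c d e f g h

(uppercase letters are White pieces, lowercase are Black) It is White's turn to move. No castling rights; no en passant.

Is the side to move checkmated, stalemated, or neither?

White to move; white king on d1.
In check: no.
King squares — c1: attacked by Bf4; e1: attacked by Kf1; c2: attacked by Bf5; d2: attacked by Bf4; e2: attacked by Kf1.
Legal moves for White: none.
Not in check and no legal moves → stalemate.

stalemate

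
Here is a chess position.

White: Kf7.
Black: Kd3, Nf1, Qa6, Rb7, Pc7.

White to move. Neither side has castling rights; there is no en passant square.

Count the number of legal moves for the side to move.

5

White to move; king on f7.
In check: no.
Legal moves: Kg8, Kf8, Ke8, Kg7, Ke7.
Count: 5.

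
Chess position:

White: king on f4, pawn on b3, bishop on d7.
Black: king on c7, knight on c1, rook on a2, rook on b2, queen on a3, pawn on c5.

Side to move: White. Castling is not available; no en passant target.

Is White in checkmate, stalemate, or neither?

neither

White to move; white king on f4.
In check: no.
Legal moves for White: Be8, Bc8, Be6, Bc6, Bf5, Bb5, Bg4, Ba4, Bh3, Kg5, Kf5, Ke5, Kg4, Ke4, Kg3, Kf3, Ke3, b4.
White has 18 legal moves and is not in check → neither.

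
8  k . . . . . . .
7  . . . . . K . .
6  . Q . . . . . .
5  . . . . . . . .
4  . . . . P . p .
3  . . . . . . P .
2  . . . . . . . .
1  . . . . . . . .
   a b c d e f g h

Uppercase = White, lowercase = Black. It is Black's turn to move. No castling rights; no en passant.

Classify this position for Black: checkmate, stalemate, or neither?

Black to move; black king on a8.
In check: no.
King squares — a7: attacked by Qb6; b7: attacked by Qb6; b8: attacked by Qb6.
Legal moves for Black: none.
Not in check and no legal moves → stalemate.

stalemate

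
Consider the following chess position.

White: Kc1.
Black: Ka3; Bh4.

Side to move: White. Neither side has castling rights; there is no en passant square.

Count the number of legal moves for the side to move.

4

White to move; king on c1.
In check: no.
Legal moves: Kd2, Kc2, Kd1, Kb1.
Count: 4.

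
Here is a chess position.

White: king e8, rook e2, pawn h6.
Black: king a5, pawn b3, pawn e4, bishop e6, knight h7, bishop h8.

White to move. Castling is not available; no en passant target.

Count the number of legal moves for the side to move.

12

White to move; king on e8.
In check: no.
Legal moves: Kd8, Ke7, Rxe4, Re3, Rh2, Rg2, Rf2, Rd2, Rc2, Rb2, Ra2+, Re1.
Count: 12.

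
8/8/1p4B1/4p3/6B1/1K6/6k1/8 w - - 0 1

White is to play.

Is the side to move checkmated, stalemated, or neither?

neither

White to move; white king on b3.
In check: no.
Legal moves for White include: Be8, Bh7, Bf7, B6h5, B6f5, Be4+, Bd3, Bc2, Bb1, Bc8, Bd7, Be6, B4h5, B4f5, Bh3+, Bf3+, Be2, Bd1, ... (list truncated; more exist).
White has legal moves and is not in check → neither.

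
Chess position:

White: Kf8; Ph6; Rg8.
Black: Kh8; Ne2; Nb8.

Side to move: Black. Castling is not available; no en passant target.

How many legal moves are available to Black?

Black to move; king on h8.
In check: yes, from the white rook on g8.
Legal moves: Kh7.
Count: 1.

1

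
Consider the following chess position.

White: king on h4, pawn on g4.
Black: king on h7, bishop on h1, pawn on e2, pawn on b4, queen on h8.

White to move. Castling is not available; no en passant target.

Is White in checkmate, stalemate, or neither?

neither

White to move; white king on h4.
In check: no.
Legal moves for White: Kh5, Kg5, Kh3, Kg3, g5.
White has 5 legal moves and is not in check → neither.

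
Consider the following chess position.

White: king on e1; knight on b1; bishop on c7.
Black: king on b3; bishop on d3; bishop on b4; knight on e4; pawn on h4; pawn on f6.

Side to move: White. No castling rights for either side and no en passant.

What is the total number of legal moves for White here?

White to move; king on e1.
In check: yes, from the black bishop on b4.
Legal moves: Kd1, Nc3, Nd2+.
Count: 3.

3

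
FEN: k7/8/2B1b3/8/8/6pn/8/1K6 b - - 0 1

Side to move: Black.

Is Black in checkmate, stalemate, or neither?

neither

Black to move; black king on a8.
In check: yes, from the white bishop on c6.
Legal moves for Black: Kb8, Ka7.
Black is in check but has 2 legal moves → neither.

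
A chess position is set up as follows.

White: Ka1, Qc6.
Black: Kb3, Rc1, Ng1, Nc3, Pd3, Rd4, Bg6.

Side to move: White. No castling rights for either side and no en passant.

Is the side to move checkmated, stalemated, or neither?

checkmate

White to move; white king on a1.
In check: yes, from the black rook on c1.
King squares — b1: attacked by Rc1; a2: attacked by Kb3; b2: attacked by Kb3.
Legal moves for White: none.
In check with no legal moves → checkmate.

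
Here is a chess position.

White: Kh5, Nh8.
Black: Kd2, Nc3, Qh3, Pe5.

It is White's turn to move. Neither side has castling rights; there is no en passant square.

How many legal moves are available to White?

2

White to move; king on h5.
In check: yes, from the black queen on h3.
Legal moves: Kg6, Kg5.
Count: 2.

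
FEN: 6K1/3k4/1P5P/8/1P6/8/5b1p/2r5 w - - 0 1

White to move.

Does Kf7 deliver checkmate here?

After Kf7: black king on d7; in check: no.
Black is not in check, so this cannot be checkmate.

no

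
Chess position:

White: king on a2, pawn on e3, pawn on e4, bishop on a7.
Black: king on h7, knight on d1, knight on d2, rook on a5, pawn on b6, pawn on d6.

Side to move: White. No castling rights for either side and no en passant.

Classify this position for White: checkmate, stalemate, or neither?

checkmate

White to move; white king on a2.
In check: yes, from the black rook on a5.
King squares — a1: attacked by Ra5; b1: attacked by Nd2; b2: attacked by Nd1; a3: attacked by Ra5; b3: attacked by Nd2.
Legal moves for White: none.
In check with no legal moves → checkmate.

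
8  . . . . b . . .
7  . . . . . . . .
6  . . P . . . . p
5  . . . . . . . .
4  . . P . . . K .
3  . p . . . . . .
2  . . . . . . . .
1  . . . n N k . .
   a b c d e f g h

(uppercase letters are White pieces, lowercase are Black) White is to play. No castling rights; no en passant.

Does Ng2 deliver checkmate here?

After Ng2: black king on f1; in check: no.
Black is not in check, so this cannot be checkmate.

no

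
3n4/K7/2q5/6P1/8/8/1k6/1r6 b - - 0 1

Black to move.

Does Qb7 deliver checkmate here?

yes

After Qb7: white king on a7; in check: yes, from the black queen on b7.
King squares — a6: attacked by Qb7; b6: attacked by Qb7; b7: attacked by Nd8; a8: attacked by Qb7; b8: attacked by Qb7.
White has no legal moves → checkmate.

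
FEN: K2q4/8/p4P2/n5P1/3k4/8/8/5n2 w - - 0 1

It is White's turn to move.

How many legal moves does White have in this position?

1

White to move; king on a8.
In check: yes, from the black queen on d8.
Legal moves: Ka7.
Count: 1.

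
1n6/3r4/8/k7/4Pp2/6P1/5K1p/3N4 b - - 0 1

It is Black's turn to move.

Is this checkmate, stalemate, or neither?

neither

Black to move; black king on a5.
In check: no.
Legal moves for Black include: Nc6, Na6, Rd8, Rh7, Rg7, Rf7, Re7, Rc7, Rb7, Ra7, Rd6, Rd5, Rd4, Rd3, Rd2+, Rxd1, Kb6, Ka6, ... (list truncated; more exist).
Black has legal moves and is not in check → neither.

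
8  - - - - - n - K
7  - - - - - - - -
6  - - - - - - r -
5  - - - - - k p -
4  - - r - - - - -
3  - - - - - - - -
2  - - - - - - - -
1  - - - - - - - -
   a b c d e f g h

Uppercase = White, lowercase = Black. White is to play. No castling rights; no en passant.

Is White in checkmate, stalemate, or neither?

stalemate

White to move; white king on h8.
In check: no.
King squares — g7: attacked by Rg6; h7: attacked by Nf8; g8: attacked by Rg6.
Legal moves for White: none.
Not in check and no legal moves → stalemate.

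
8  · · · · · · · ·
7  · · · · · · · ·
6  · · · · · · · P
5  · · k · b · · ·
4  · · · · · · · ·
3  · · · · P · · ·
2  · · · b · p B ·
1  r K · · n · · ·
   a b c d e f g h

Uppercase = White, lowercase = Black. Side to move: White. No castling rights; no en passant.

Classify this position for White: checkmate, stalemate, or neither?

White to move; white king on b1.
In check: yes, from the black rook on a1.
King squares — a1: attacked by Be5; c1: attacked by Ra1; a2: attacked by Ra1; b2: attacked by Be5; c2: attacked by Ne1.
Legal moves for White: none.
In check with no legal moves → checkmate.

checkmate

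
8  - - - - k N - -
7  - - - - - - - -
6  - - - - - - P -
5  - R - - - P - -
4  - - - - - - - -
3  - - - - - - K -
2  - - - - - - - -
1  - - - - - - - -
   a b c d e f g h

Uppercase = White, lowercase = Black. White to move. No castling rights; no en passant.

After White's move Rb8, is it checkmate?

After Rb8: black king on e8; in check: yes, from the white rook on b8.
Black has 1 legal reply: Ke7.
In check but a legal move exists → not checkmate.

no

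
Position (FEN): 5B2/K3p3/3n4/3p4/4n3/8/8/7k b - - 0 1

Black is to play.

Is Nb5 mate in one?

no

After Nb5: white king on a7; in check: yes, from the black knight on b5.
White has 5 legal replies: Kb8, Ka8, Kb7, Kb6, Ka6.
In check but a legal move exists → not checkmate.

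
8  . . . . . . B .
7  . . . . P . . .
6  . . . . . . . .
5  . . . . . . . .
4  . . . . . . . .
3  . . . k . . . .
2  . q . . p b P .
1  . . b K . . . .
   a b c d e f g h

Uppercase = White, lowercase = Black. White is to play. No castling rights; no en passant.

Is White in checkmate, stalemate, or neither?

checkmate

White to move; white king on d1.
In check: yes, from the black pawn on e2.
King squares — c1: attacked by Qb2; e1: attacked by Bf2; c2: attacked by Qb2; d2: attacked by Bc1; e2: attacked by Qb2.
Legal moves for White: none.
In check with no legal moves → checkmate.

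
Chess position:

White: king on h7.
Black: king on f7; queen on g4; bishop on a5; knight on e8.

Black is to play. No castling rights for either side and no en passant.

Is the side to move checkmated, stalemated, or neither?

Black to move; black king on f7.
In check: no.
Legal moves for Black include: Ng7, Nc7, Nf6+, Nd6, Kf8, Ke7, Kf6, Ke6, Bd8, Bc7, Bb6, Bb4, Bc3, Bd2, Be1, Qg8+, Qc8, Qg7#, ... (list truncated; more exist).
Black has legal moves and is not in check → neither.

neither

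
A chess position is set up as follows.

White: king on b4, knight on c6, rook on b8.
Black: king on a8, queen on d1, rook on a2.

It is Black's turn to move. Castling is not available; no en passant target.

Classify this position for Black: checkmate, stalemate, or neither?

Black to move; black king on a8.
In check: yes, from the white rook on b8.
King squares — a7: attacked by Nc6; b7: attacked by Rb8; b8: attacked by Nc6.
Legal moves for Black: none.
In check with no legal moves → checkmate.

checkmate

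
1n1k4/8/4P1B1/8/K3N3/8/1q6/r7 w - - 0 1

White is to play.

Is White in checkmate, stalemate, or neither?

checkmate

White to move; white king on a4.
In check: yes, from the black rook on a1.
King squares — a3: attacked by Ra1; b3: attacked by Qb2; b4: attacked by Qb2; a5: attacked by Ra1; b5: attacked by Qb2.
Legal moves for White: none.
In check with no legal moves → checkmate.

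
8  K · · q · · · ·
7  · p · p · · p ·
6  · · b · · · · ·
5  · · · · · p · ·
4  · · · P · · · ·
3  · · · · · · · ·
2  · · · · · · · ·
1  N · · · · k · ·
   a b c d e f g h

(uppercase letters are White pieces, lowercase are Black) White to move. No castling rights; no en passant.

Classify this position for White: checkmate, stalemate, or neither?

White to move; white king on a8.
In check: yes, from the black queen on d8.
Legal moves for White: Ka7.
White is in check but has 1 legal move → neither.

neither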